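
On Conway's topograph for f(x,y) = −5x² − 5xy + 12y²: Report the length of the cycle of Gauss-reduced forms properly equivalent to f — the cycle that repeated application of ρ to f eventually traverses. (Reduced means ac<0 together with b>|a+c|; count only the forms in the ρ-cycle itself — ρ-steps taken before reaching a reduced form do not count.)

D = 265, ⌊√D⌋ = 16
descent: ρ → (12,5,-5)
descent: ρ → (-5,15,2)  [lands on river]
river: ρ → (2,13,-12)
river: ρ → (-12,11,3)
river: ρ → (3,13,-8)
river: ρ → (-8,3,8)
river: ρ → (8,13,-3)
river: ρ → (-3,11,12)
river: ρ → (12,13,-2)
river: ρ → (-2,15,5)
river: ρ → (5,15,-2)
river: ρ → (-2,13,12)
river: ρ → (12,11,-3)
river: ρ → (-3,13,8)
river: ρ → (8,3,-8)
river: ρ → (-8,13,3)
river: ρ → (3,11,-12)
river: ρ → (-12,13,2)
river: ρ → (2,15,-5)
ρ-cycle length = 18 (tail of 2 descent steps not counted)

18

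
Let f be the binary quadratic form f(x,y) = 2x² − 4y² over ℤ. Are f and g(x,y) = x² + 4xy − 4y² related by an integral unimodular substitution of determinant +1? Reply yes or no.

D₁ = 32, D₂ = 32
river cycle of f (length 2): (2, 4, -2), (-2, 4, 2)
river cycle of g (length 2): (-4, 4, 1), (1, 4, -4)
cycles differ ⇒ inequivalent

no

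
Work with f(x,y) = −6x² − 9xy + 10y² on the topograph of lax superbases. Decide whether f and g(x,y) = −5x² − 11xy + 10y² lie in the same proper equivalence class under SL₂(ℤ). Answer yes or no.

D₁ = 321, D₂ = 321
river cycle of f (length 6): (10, 9, -6), (-6, 15, 4), (4, 17, -2), (-2, 15, 12), (12, 9, -5), (-5, 11, 10)
river cycle of g (length 6): (10, 11, -5), (-5, 9, 12), (12, 15, -2), (-2, 17, 4), (4, 15, -6), (-6, 9, 10)
cycles differ ⇒ inequivalent

no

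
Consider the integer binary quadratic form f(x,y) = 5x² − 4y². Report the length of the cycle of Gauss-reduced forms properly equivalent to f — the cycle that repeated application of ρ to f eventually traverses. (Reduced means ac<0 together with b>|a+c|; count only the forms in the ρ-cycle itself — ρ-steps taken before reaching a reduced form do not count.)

D = 80, ⌊√D⌋ = 8
descent: ρ → (-4,8,1)  [lands on river]
river: ρ → (1,8,-4)
ρ-cycle length = 2 (tail of 1 descent step not counted)

2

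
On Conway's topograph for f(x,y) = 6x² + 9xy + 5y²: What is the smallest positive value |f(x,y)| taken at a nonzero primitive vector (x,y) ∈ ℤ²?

translate: b→-3 (≡9 mod 12), so (6,9,5)→(6,-3,2)
flip: (6,-3,2)→(2,3,6)
translate: b→-1 (≡3 mod 4), so (2,3,6)→(2,-1,5)
reduced (well bottom): (2,-1,5) with a≤c, −a<b≤a
well minimum = a = 2

2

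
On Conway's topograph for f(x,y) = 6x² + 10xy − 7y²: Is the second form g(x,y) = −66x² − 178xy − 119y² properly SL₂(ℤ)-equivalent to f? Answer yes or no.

D₁ = 268, D₂ = 268
river cycle of f (length 10): (-7, 4, 9), (9, 14, -2), (-2, 14, 9), (9, 4, -7), (-7, 10, 6), (6, 14, -3), (-3, 16, 1), (1, 16, -3), (-3, 14, 6), (6, 10, -7)
river cycle of g (length 10): (-7, 4, 9), (9, 14, -2), (-2, 14, 9), (9, 4, -7), (-7, 10, 6), (6, 14, -3), (-3, 16, 1), (1, 16, -3), (-3, 14, 6), (6, 10, -7)
cycles coincide ⇒ equivalent

yes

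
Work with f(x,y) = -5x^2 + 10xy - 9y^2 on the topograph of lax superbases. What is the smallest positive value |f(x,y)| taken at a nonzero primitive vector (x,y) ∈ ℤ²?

translate: b→0 (≡-10 mod 10), so (5,-10,9)→(5,0,4)
flip: (5,0,4)→(4,0,5)
reduced (well bottom): (4,0,5) with a≤c, −a<b≤a
well minimum |f| = |-4| = 4 (negative-definite)

4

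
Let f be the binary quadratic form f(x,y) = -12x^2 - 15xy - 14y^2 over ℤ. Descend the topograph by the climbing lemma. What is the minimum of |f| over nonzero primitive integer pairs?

translate: b→-9 (≡15 mod 24), so (12,15,14)→(12,-9,11)
flip: (12,-9,11)→(11,9,12)
reduced (well bottom): (11,9,12) with a≤c, −a<b≤a
well minimum |f| = |-11| = 11 (negative-definite)

11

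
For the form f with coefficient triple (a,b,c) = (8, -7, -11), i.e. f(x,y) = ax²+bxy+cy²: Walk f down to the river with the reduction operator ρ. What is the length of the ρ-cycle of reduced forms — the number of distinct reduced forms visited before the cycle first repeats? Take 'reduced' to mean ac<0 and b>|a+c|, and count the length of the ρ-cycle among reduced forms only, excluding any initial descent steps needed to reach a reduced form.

D = 401, ⌊√D⌋ = 20
descent: ρ → (-11,7,8)  [lands on river]
river: ρ → (8,9,-10)
river: ρ → (-10,11,7)
river: ρ → (7,17,-4)
river: ρ → (-4,15,11)
river: ρ → (11,7,-8)
river: ρ → (-8,9,10)
river: ρ → (10,11,-7)
river: ρ → (-7,17,4)
river: ρ → (4,15,-11)
ρ-cycle length = 10 (tail of 1 descent step not counted)

10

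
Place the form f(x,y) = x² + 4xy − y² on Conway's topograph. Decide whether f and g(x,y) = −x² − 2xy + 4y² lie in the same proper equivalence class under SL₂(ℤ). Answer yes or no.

D₁ = 20, D₂ = 20
river cycle of f (length 2): (-1, 4, 1), (1, 4, -1)
river cycle of g (length 2): (-1, 4, 1), (1, 4, -1)
cycles coincide ⇒ equivalent

yes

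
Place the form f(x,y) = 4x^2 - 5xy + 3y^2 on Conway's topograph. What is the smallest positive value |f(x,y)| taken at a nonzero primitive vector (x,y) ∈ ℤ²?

translate: b→3 (≡-5 mod 8), so (4,-5,3)→(4,3,2)
flip: (4,3,2)→(2,-3,4)
translate: b→1 (≡-3 mod 4), so (2,-3,4)→(2,1,3)
reduced (well bottom): (2,1,3) with a≤c, −a<b≤a
well minimum = a = 2

2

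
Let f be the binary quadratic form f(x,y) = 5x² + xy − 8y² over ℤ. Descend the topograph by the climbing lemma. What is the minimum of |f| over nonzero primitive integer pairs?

descent: ρ → (-8,-1,5)
descent: ρ → (5,11,-2)  [lands on river]
river: ρ → (-2,9,10)
river: ρ → (10,11,-1)
river: ρ → (-1,11,10)
river: ρ → (10,9,-2)
river: ρ → (-2,11,5)
river: ρ → (5,9,-4)
river: ρ → (-4,7,7)
river: ρ → (7,7,-4)
river: ρ → (-4,9,5)
closes: descent 2, river 10
min |a| on river = 1

1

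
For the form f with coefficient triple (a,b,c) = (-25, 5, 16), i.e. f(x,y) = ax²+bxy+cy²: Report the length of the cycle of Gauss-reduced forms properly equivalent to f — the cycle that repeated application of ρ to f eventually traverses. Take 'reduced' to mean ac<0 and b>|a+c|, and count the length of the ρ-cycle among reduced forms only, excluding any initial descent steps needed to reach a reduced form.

D = 1625, ⌊√D⌋ = 40
descent: ρ → (16,27,-14)  [lands on river]
river: ρ → (-14,29,14)
river: ρ → (14,27,-16)
river: ρ → (-16,37,4)
river: ρ → (4,35,-25)
river: ρ → (-25,15,14)
river: ρ → (14,13,-26)
river: ρ → (-26,39,1)
river: ρ → (1,39,-26)
river: ρ → (-26,13,14)
river: ρ → (14,15,-25)
river: ρ → (-25,35,4)
river: ρ → (4,37,-16)
river: ρ → (-16,27,14)
river: ρ → (14,29,-14)
river: ρ → (-14,27,16)
river: ρ → (16,37,-4)
river: ρ → (-4,35,25)
river: ρ → (25,15,-14)
river: ρ → (-14,13,26)
river: ρ → (26,39,-1)
river: ρ → (-1,39,26)
river: ρ → (26,13,-14)
river: ρ → (-14,15,25)
river: ρ → (25,35,-4)
river: ρ → (-4,37,16)
ρ-cycle length = 26 (tail of 1 descent step not counted)

26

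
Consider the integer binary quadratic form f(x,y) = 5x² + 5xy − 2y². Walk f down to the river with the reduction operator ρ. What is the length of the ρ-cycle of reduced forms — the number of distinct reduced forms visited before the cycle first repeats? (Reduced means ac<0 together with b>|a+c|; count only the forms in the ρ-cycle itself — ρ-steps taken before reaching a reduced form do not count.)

D = 65, ⌊√D⌋ = 8
river: ρ → (-2,7,2)
river: ρ → (2,5,-5)
river: ρ → (-5,5,2)
river: ρ → (2,7,-2)
river: ρ → (-2,5,5)
river: ρ → (5,5,-2)
ρ-cycle length = 6 (tail of 0 descent steps not counted)

6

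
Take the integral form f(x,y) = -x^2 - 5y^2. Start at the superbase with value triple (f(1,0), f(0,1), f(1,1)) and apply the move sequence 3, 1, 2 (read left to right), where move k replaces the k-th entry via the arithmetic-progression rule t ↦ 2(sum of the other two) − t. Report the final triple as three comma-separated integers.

start (-1,-5,-6) = (f(1,0),f(0,1),f(1,1))
replace slot 3: 2·((-1)+(-5)) − (-6) = -6 → (-1,-5,-6)
replace slot 1: 2·((-5)+(-6)) − (-1) = -21 → (-21,-5,-6)
replace slot 2: 2·((-21)+(-6)) − (-5) = -49 → (-21,-49,-6)

-21,-49,-6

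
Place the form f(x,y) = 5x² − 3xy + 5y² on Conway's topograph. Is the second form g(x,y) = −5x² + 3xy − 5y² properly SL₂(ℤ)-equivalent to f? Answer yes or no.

D₁ = -91, D₂ = -91
f: flip: (5,-3,5)→(5,3,5)
f: reduced (well bottom): (5,3,5) with a≤c, −a<b≤a
g is negative-definite; reduce −g:
−g: flip: (5,-3,5)→(5,3,5)
−g: reduced (well bottom): (5,3,5) with a≤c, −a<b≤a
flip sign back: reduced form of g is (-5,-3,-5)
reduced forms (5, 3, 5) vs (-5, -3, -5) ⇒ inequivalent

no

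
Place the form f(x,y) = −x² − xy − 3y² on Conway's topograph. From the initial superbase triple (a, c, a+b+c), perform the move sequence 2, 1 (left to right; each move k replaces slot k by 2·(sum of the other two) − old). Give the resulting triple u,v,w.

start (-1,-3,-5) = (f(1,0),f(0,1),f(1,1))
replace slot 2: 2·((-1)+(-5)) − (-3) = -9 → (-1,-9,-5)
replace slot 1: 2·((-9)+(-5)) − (-1) = -27 → (-27,-9,-5)

-27,-9,-5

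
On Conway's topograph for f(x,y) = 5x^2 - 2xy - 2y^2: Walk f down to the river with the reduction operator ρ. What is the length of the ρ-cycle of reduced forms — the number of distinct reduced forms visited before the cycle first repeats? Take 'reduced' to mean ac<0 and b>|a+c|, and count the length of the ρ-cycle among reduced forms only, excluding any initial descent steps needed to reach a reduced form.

D = 44, ⌊√D⌋ = 6
descent: ρ → (-2,6,1)  [lands on river]
river: ρ → (1,6,-2)
ρ-cycle length = 2 (tail of 1 descent step not counted)

2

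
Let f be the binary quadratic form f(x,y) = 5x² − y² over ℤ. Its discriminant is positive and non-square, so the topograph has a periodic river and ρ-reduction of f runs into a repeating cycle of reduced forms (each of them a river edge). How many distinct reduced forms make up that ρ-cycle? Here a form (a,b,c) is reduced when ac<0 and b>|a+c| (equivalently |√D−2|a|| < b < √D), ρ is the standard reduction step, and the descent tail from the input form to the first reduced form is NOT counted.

D = 20, ⌊√D⌋ = 4
descent: ρ → (-1,4,1)  [lands on river]
river: ρ → (1,4,-1)
ρ-cycle length = 2 (tail of 1 descent step not counted)

2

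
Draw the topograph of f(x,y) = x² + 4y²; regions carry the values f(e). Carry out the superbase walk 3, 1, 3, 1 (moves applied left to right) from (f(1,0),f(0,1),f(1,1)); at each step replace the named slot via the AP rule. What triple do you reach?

start (1,4,5) = (f(1,0),f(0,1),f(1,1))
replace slot 3: 2·(1+4) − 5 = 5 → (1,4,5)
replace slot 1: 2·(4+5) − 1 = 17 → (17,4,5)
replace slot 3: 2·(17+4) − 5 = 37 → (17,4,37)
replace slot 1: 2·(4+37) − 17 = 65 → (65,4,37)

65,4,37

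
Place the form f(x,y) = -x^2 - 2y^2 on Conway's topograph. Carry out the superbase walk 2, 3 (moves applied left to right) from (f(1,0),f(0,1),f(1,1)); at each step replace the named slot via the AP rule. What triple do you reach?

start (-1,-2,-3) = (f(1,0),f(0,1),f(1,1))
replace slot 2: 2·((-1)+(-3)) − (-2) = -6 → (-1,-6,-3)
replace slot 3: 2·((-1)+(-6)) − (-3) = -11 → (-1,-6,-11)

-1,-6,-11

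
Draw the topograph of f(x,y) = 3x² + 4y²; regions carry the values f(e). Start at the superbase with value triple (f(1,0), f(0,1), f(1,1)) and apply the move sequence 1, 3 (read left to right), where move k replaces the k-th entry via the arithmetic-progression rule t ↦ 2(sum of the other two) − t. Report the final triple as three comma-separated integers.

start (3,4,7) = (f(1,0),f(0,1),f(1,1))
replace slot 1: 2·(4+7) − 3 = 19 → (19,4,7)
replace slot 3: 2·(19+4) − 7 = 39 → (19,4,39)

19,4,39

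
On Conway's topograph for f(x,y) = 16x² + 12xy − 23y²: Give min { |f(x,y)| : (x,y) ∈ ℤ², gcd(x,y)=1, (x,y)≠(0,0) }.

river: ρ → (-23,34,5)
river: ρ → (5,36,-16)
river: ρ → (-16,28,13)
river: ρ → (13,24,-20)
river: ρ → (-20,16,17)
river: ρ → (17,18,-19)
river: ρ → (-19,20,16)
river: ρ → (16,12,-23)
closes: descent 0, river 8
min |a| on river = 5

5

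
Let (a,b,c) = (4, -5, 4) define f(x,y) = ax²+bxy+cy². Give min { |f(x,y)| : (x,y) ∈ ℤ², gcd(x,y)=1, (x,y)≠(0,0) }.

translate: b→3 (≡-5 mod 8), so (4,-5,4)→(4,3,3)
flip: (4,3,3)→(3,-3,4)
translate: b→3 (≡-3 mod 6), so (3,-3,4)→(3,3,4)
reduced (well bottom): (3,3,4) with a≤c, −a<b≤a
well minimum = a = 3

3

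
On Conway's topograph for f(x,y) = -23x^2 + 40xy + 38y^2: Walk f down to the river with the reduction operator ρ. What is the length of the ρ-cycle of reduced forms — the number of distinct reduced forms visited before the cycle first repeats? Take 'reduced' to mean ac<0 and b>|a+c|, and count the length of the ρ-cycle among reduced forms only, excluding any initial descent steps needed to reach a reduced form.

D = 5096, ⌊√D⌋ = 71
river: ρ → (38,36,-25)
river: ρ → (-25,64,10)
river: ρ → (10,56,-49)
river: ρ → (-49,42,17)
river: ρ → (17,60,-22)
river: ρ → (-22,28,49)
river: ρ → (49,70,-1)
river: ρ → (-1,70,49)
river: ρ → (49,28,-22)
river: ρ → (-22,60,17)
river: ρ → (17,42,-49)
river: ρ → (-49,56,10)
river: ρ → (10,64,-25)
river: ρ → (-25,36,38)
river: ρ → (38,40,-23)
river: ρ → (-23,52,26)
river: ρ → (26,52,-23)
river: ρ → (-23,40,38)
ρ-cycle length = 18 (tail of 0 descent steps not counted)

18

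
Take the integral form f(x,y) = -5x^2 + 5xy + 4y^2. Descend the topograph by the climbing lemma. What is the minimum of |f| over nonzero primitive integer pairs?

river: ρ → (4,3,-6)
river: ρ → (-6,9,1)
river: ρ → (1,9,-6)
river: ρ → (-6,3,4)
river: ρ → (4,5,-5)
river: ρ → (-5,5,4)
closes: descent 0, river 6
min |a| on river = 1

1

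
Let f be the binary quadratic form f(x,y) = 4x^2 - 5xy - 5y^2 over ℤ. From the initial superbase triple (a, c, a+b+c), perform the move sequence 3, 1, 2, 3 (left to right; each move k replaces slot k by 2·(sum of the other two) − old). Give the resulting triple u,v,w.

start (4,-5,-6) = (f(1,0),f(0,1),f(1,1))
replace slot 3: 2·(4+(-5)) − (-6) = 4 → (4,-5,4)
replace slot 1: 2·((-5)+4) − 4 = -6 → (-6,-5,4)
replace slot 2: 2·((-6)+4) − (-5) = 1 → (-6,1,4)
replace slot 3: 2·((-6)+1) − 4 = -14 → (-6,1,-14)

-6,1,-14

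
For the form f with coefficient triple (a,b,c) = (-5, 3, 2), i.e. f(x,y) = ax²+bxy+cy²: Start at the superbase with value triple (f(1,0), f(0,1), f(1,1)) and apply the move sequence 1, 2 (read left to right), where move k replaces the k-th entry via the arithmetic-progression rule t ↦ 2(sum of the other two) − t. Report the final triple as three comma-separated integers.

start (-5,2,0) = (f(1,0),f(0,1),f(1,1))
replace slot 1: 2·(2+0) − (-5) = 9 → (9,2,0)
replace slot 2: 2·(9+0) − 2 = 16 → (9,16,0)

9,16,0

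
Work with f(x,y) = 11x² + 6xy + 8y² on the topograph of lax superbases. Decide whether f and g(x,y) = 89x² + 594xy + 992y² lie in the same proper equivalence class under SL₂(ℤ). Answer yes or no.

D₁ = -316, D₂ = -316
f: flip: (11,6,8)→(8,-6,11)
f: reduced (well bottom): (8,-6,11) with a≤c, −a<b≤a
g: translate: b→60 (≡594 mod 178), so (89,594,992)→(89,60,11)
g: flip: (89,60,11)→(11,-60,89)
g: translate: b→6 (≡-60 mod 22), so (11,-60,89)→(11,6,8)
g: flip: (11,6,8)→(8,-6,11)
g: reduced (well bottom): (8,-6,11) with a≤c, −a<b≤a
reduced forms (8, -6, 11) vs (8, -6, 11) ⇒ equivalent

yes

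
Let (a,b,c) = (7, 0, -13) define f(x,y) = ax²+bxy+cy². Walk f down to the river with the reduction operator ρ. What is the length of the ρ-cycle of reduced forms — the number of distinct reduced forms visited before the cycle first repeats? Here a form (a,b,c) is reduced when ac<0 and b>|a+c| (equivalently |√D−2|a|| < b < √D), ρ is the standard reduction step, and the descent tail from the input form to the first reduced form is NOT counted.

D = 364, ⌊√D⌋ = 19
descent: ρ → (-13,0,7)
descent: ρ → (7,14,-6)  [lands on river]
river: ρ → (-6,10,11)
river: ρ → (11,12,-5)
river: ρ → (-5,18,2)
river: ρ → (2,18,-5)
river: ρ → (-5,12,11)
river: ρ → (11,10,-6)
river: ρ → (-6,14,7)
ρ-cycle length = 8 (tail of 2 descent steps not counted)

8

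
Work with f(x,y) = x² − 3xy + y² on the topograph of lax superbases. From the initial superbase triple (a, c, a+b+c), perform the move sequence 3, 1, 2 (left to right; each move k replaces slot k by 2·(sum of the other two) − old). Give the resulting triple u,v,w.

start (1,1,-1) = (f(1,0),f(0,1),f(1,1))
replace slot 3: 2·(1+1) − (-1) = 5 → (1,1,5)
replace slot 1: 2·(1+5) − 1 = 11 → (11,1,5)
replace slot 2: 2·(11+5) − 1 = 31 → (11,31,5)

11,31,5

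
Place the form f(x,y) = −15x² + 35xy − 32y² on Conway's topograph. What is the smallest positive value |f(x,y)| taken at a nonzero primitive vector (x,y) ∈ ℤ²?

translate: b→-5 (≡-35 mod 30), so (15,-35,32)→(15,-5,12)
flip: (15,-5,12)→(12,5,15)
reduced (well bottom): (12,5,15) with a≤c, −a<b≤a
well minimum |f| = |-12| = 12 (negative-definite)

12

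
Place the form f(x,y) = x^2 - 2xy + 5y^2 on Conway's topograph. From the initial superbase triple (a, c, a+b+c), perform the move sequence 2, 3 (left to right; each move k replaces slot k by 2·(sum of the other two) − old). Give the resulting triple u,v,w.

start (1,5,4) = (f(1,0),f(0,1),f(1,1))
replace slot 2: 2·(1+4) − 5 = 5 → (1,5,4)
replace slot 3: 2·(1+5) − 4 = 8 → (1,5,8)

1,5,8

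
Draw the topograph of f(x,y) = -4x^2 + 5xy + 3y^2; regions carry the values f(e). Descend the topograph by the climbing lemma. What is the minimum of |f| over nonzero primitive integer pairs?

river: ρ → (3,7,-2)
river: ρ → (-2,5,6)
river: ρ → (6,7,-1)
river: ρ → (-1,7,6)
river: ρ → (6,5,-2)
river: ρ → (-2,7,3)
river: ρ → (3,5,-4)
river: ρ → (-4,3,4)
river: ρ → (4,5,-3)
river: ρ → (-3,7,2)
river: ρ → (2,5,-6)
river: ρ → (-6,7,1)
river: ρ → (1,7,-6)
river: ρ → (-6,5,2)
river: ρ → (2,7,-3)
river: ρ → (-3,5,4)
river: ρ → (4,3,-4)
river: ρ → (-4,5,3)
closes: descent 0, river 18
min |a| on river = 1

1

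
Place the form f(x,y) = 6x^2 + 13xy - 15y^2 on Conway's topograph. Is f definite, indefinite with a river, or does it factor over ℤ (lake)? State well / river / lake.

D = b²−4ac = 13² − 4·6·(-15) = 529
D = 23² is a perfect square ⇒ form factors over ℤ ⇒ lakes

lake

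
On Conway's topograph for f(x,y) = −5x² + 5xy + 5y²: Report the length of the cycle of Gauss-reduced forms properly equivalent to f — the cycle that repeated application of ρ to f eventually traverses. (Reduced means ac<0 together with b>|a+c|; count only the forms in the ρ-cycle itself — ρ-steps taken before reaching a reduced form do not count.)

D = 125, ⌊√D⌋ = 11
river: ρ → (5,5,-5)
river: ρ → (-5,5,5)
ρ-cycle length = 2 (tail of 0 descent steps not counted)

2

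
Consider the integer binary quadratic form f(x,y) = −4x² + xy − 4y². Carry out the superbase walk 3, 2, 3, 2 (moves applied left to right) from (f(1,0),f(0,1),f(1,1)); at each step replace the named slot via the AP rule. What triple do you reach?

start (-4,-4,-7) = (f(1,0),f(0,1),f(1,1))
replace slot 3: 2·((-4)+(-4)) − (-7) = -9 → (-4,-4,-9)
replace slot 2: 2·((-4)+(-9)) − (-4) = -22 → (-4,-22,-9)
replace slot 3: 2·((-4)+(-22)) − (-9) = -43 → (-4,-22,-43)
replace slot 2: 2·((-4)+(-43)) − (-22) = -72 → (-4,-72,-43)

-4,-72,-43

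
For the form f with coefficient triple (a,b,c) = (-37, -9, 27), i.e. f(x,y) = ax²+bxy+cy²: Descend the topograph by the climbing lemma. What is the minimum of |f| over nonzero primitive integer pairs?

descent: ρ → (27,63,-1)  [lands on river]
river: ρ → (-1,63,27)
river: ρ → (27,45,-19)
river: ρ → (-19,31,41)
river: ρ → (41,51,-9)
river: ρ → (-9,57,23)
river: ρ → (23,35,-31)
river: ρ → (-31,27,27)
river: ρ → (27,27,-31)
river: ρ → (-31,35,23)
river: ρ → (23,57,-9)
river: ρ → (-9,51,41)
river: ρ → (41,31,-19)
river: ρ → (-19,45,27)
closes: descent 1, river 14
min |a| on river = 1

1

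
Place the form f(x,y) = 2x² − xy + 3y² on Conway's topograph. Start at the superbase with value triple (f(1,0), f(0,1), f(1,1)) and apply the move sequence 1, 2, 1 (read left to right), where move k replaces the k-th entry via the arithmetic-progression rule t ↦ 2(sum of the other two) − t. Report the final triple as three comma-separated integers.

start (2,3,4) = (f(1,0),f(0,1),f(1,1))
replace slot 1: 2·(3+4) − 2 = 12 → (12,3,4)
replace slot 2: 2·(12+4) − 3 = 29 → (12,29,4)
replace slot 1: 2·(29+4) − 12 = 54 → (54,29,4)

54,29,4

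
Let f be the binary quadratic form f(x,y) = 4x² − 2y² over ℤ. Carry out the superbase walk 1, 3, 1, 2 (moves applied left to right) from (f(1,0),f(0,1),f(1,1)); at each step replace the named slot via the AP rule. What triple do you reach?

start (4,-2,2) = (f(1,0),f(0,1),f(1,1))
replace slot 1: 2·((-2)+2) − 4 = -4 → (-4,-2,2)
replace slot 3: 2·((-4)+(-2)) − 2 = -14 → (-4,-2,-14)
replace slot 1: 2·((-2)+(-14)) − (-4) = -28 → (-28,-2,-14)
replace slot 2: 2·((-28)+(-14)) − (-2) = -82 → (-28,-82,-14)

-28,-82,-14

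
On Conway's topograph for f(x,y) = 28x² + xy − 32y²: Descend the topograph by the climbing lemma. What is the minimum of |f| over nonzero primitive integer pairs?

descent: ρ → (-32,-1,28)
descent: ρ → (28,57,-3)  [lands on river]
river: ρ → (-3,57,28)
river: ρ → (28,55,-5)
river: ρ → (-5,55,28)
closes: descent 2, river 4
min |a| on river = 3

3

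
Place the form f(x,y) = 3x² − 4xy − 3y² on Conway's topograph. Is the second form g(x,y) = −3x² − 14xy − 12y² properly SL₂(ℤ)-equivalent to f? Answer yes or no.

D₁ = 52, D₂ = 52
river cycle of f (length 10): (-3, 4, 3), (3, 2, -4), (-4, 6, 1), (1, 6, -4), (-4, 2, 3), (3, 4, -3), (-3, 2, 4), (4, 6, -1), (-1, 6, 4), (4, 2, -3)
river cycle of g (length 10): (-1, 6, 4), (4, 2, -3), (-3, 4, 3), (3, 2, -4), (-4, 6, 1), (1, 6, -4), (-4, 2, 3), (3, 4, -3), (-3, 2, 4), (4, 6, -1)
cycles coincide ⇒ equivalent

yes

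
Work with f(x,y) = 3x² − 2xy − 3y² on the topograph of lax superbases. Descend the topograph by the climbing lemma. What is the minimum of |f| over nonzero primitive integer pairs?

descent: ρ → (-3,2,3)  [lands on river]
river: ρ → (3,4,-2)
river: ρ → (-2,4,3)
river: ρ → (3,2,-3)
river: ρ → (-3,4,2)
river: ρ → (2,4,-3)
closes: descent 1, river 6
min |a| on river = 2

2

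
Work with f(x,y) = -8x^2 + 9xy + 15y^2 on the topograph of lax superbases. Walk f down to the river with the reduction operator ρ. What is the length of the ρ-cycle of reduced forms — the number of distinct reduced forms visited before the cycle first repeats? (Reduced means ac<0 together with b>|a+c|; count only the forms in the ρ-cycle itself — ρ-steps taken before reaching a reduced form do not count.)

D = 561, ⌊√D⌋ = 23
river: ρ → (15,21,-2)
river: ρ → (-2,23,4)
river: ρ → (4,17,-17)
river: ρ → (-17,17,4)
river: ρ → (4,23,-2)
river: ρ → (-2,21,15)
river: ρ → (15,9,-8)
river: ρ → (-8,23,1)
river: ρ → (1,23,-8)
river: ρ → (-8,9,15)
ρ-cycle length = 10 (tail of 0 descent steps not counted)

10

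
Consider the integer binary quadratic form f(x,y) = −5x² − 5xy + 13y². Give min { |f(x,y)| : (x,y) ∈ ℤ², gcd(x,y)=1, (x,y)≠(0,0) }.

descent: ρ → (13,5,-5)
descent: ρ → (-5,15,3)  [lands on river]
river: ρ → (3,15,-5)
closes: descent 2, river 2
min |a| on river = 3

3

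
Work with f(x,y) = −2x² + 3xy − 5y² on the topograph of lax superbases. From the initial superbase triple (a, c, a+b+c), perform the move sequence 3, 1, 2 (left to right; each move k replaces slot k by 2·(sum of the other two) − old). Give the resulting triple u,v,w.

start (-2,-5,-4) = (f(1,0),f(0,1),f(1,1))
replace slot 3: 2·((-2)+(-5)) − (-4) = -10 → (-2,-5,-10)
replace slot 1: 2·((-5)+(-10)) − (-2) = -28 → (-28,-5,-10)
replace slot 2: 2·((-28)+(-10)) − (-5) = -71 → (-28,-71,-10)

-28,-71,-10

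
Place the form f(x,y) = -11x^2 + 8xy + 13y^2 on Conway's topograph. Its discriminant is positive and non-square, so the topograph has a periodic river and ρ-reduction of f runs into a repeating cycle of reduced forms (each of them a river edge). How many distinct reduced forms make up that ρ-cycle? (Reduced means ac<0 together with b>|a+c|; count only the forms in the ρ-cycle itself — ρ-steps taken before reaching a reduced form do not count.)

D = 636, ⌊√D⌋ = 25
river: ρ → (13,18,-6)
river: ρ → (-6,18,13)
river: ρ → (13,8,-11)
river: ρ → (-11,14,10)
river: ρ → (10,6,-15)
river: ρ → (-15,24,1)
river: ρ → (1,24,-15)
river: ρ → (-15,6,10)
river: ρ → (10,14,-11)
river: ρ → (-11,8,13)
ρ-cycle length = 10 (tail of 0 descent steps not counted)

10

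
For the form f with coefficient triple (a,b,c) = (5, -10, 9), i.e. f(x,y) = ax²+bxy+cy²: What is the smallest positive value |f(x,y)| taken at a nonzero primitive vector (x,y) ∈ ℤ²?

translate: b→0 (≡-10 mod 10), so (5,-10,9)→(5,0,4)
flip: (5,0,4)→(4,0,5)
reduced (well bottom): (4,0,5) with a≤c, −a<b≤a
well minimum = a = 4

4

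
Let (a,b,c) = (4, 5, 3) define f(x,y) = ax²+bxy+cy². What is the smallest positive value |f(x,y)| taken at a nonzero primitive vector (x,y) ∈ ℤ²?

translate: b→-3 (≡5 mod 8), so (4,5,3)→(4,-3,2)
flip: (4,-3,2)→(2,3,4)
translate: b→-1 (≡3 mod 4), so (2,3,4)→(2,-1,3)
reduced (well bottom): (2,-1,3) with a≤c, −a<b≤a
well minimum = a = 2

2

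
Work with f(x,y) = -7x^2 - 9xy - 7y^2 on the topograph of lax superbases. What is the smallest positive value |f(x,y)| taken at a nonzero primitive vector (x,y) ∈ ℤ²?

translate: b→-5 (≡9 mod 14), so (7,9,7)→(7,-5,5)
flip: (7,-5,5)→(5,5,7)
reduced (well bottom): (5,5,7) with a≤c, −a<b≤a
well minimum |f| = |-5| = 5 (negative-definite)

5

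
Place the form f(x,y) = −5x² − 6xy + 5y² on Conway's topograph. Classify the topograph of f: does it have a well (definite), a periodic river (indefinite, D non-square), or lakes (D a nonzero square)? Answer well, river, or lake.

D = b²−4ac = (-6)² − 4·(-5)·5 = 136
D > 0 non-square ⇒ indefinite ⇒ periodic river

river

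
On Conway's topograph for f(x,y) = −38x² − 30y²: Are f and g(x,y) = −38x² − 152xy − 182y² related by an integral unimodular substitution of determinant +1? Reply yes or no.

D₁ = -4560, D₂ = -4560
f is negative-definite; reduce −f:
−f: flip: (38,0,30)→(30,0,38)
−f: reduced (well bottom): (30,0,38) with a≤c, −a<b≤a
flip sign back: reduced form of f is (-30,0,-38)
g is negative-definite; reduce −g:
−g: translate: b→0 (≡152 mod 76), so (38,152,182)→(38,0,30)
−g: flip: (38,0,30)→(30,0,38)
−g: reduced (well bottom): (30,0,38) with a≤c, −a<b≤a
flip sign back: reduced form of g is (-30,0,-38)
reduced forms (-30, 0, -38) vs (-30, 0, -38) ⇒ equivalent

yes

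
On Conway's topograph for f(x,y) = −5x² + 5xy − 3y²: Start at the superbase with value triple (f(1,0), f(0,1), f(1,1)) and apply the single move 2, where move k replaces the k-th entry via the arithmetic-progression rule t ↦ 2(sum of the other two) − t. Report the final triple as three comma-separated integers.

start (-5,-3,-3) = (f(1,0),f(0,1),f(1,1))
replace slot 2: 2·((-5)+(-3)) − (-3) = -13 → (-5,-13,-3)

-5,-13,-3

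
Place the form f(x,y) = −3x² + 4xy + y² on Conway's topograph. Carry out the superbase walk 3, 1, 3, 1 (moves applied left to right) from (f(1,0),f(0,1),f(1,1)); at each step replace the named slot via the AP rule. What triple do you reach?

start (-3,1,2) = (f(1,0),f(0,1),f(1,1))
replace slot 3: 2·((-3)+1) − 2 = -6 → (-3,1,-6)
replace slot 1: 2·(1+(-6)) − (-3) = -7 → (-7,1,-6)
replace slot 3: 2·((-7)+1) − (-6) = -6 → (-7,1,-6)
replace slot 1: 2·(1+(-6)) − (-7) = -3 → (-3,1,-6)

-3,1,-6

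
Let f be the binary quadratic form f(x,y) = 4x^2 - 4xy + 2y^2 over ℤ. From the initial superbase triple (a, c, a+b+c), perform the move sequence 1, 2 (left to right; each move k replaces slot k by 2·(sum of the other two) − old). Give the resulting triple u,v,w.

start (4,2,2) = (f(1,0),f(0,1),f(1,1))
replace slot 1: 2·(2+2) − 4 = 4 → (4,2,2)
replace slot 2: 2·(4+2) − 2 = 10 → (4,10,2)

4,10,2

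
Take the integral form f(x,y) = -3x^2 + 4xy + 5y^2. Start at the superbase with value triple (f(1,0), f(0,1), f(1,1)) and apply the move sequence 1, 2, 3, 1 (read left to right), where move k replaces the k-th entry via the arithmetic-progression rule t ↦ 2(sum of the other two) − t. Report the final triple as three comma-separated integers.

start (-3,5,6) = (f(1,0),f(0,1),f(1,1))
replace slot 1: 2·(5+6) − (-3) = 25 → (25,5,6)
replace slot 2: 2·(25+6) − 5 = 57 → (25,57,6)
replace slot 3: 2·(25+57) − 6 = 158 → (25,57,158)
replace slot 1: 2·(57+158) − 25 = 405 → (405,57,158)

405,57,158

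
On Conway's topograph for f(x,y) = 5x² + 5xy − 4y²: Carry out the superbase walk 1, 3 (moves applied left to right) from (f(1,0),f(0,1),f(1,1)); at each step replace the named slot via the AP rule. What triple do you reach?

start (5,-4,6) = (f(1,0),f(0,1),f(1,1))
replace slot 1: 2·((-4)+6) − 5 = -1 → (-1,-4,6)
replace slot 3: 2·((-1)+(-4)) − 6 = -16 → (-1,-4,-16)

-1,-4,-16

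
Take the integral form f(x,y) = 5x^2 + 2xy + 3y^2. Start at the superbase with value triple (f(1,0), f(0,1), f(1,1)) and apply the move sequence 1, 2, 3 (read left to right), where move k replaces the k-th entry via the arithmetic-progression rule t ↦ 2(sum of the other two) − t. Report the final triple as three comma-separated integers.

start (5,3,10) = (f(1,0),f(0,1),f(1,1))
replace slot 1: 2·(3+10) − 5 = 21 → (21,3,10)
replace slot 2: 2·(21+10) − 3 = 59 → (21,59,10)
replace slot 3: 2·(21+59) − 10 = 150 → (21,59,150)

21,59,150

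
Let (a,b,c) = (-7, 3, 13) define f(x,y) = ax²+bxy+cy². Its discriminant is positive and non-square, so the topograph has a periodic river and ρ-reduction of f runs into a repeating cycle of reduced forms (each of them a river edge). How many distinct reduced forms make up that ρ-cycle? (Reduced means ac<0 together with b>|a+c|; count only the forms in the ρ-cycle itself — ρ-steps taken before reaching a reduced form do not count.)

D = 373, ⌊√D⌋ = 19
descent: ρ → (13,-3,-7)
descent: ρ → (-7,17,3)  [lands on river]
river: ρ → (3,19,-1)
river: ρ → (-1,19,3)
river: ρ → (3,17,-7)
river: ρ → (-7,11,9)
river: ρ → (9,7,-9)
river: ρ → (-9,11,7)
river: ρ → (7,17,-3)
river: ρ → (-3,19,1)
river: ρ → (1,19,-3)
river: ρ → (-3,17,7)
river: ρ → (7,11,-9)
river: ρ → (-9,7,9)
river: ρ → (9,11,-7)
ρ-cycle length = 14 (tail of 2 descent steps not counted)

14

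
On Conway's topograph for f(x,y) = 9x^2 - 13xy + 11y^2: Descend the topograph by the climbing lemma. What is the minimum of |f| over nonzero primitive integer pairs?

translate: b→5 (≡-13 mod 18), so (9,-13,11)→(9,5,7)
flip: (9,5,7)→(7,-5,9)
reduced (well bottom): (7,-5,9) with a≤c, −a<b≤a
well minimum = a = 7

7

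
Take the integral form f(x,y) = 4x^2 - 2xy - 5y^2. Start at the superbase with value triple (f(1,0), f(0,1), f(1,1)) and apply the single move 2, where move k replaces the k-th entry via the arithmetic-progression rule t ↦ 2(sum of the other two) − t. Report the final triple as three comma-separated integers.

start (4,-5,-3) = (f(1,0),f(0,1),f(1,1))
replace slot 2: 2·(4+(-3)) − (-5) = 7 → (4,7,-3)

4,7,-3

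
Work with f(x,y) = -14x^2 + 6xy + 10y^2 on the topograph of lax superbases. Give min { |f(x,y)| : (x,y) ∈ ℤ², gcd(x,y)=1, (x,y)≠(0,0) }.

river: ρ → (10,14,-10)
river: ρ → (-10,6,14)
river: ρ → (14,22,-2)
river: ρ → (-2,22,14)
river: ρ → (14,6,-10)
river: ρ → (-10,14,10)
river: ρ → (10,6,-14)
river: ρ → (-14,22,2)
river: ρ → (2,22,-14)
river: ρ → (-14,6,10)
closes: descent 0, river 10
min |a| on river = 2

2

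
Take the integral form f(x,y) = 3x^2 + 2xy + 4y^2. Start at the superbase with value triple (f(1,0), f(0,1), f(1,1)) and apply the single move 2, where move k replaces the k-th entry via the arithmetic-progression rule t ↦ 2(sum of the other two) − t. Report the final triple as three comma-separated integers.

start (3,4,9) = (f(1,0),f(0,1),f(1,1))
replace slot 2: 2·(3+9) − 4 = 20 → (3,20,9)

3,20,9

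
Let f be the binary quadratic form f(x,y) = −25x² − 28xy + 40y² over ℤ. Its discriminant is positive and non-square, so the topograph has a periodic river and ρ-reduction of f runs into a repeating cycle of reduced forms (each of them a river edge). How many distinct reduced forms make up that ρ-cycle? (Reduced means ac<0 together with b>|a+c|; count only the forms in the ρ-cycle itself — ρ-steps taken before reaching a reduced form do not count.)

D = 4784, ⌊√D⌋ = 69
descent: ρ → (40,28,-25)  [lands on river]
river: ρ → (-25,22,43)
river: ρ → (43,64,-4)
river: ρ → (-4,64,43)
river: ρ → (43,22,-25)
river: ρ → (-25,28,40)
river: ρ → (40,52,-13)
river: ρ → (-13,52,40)
ρ-cycle length = 8 (tail of 1 descent step not counted)

8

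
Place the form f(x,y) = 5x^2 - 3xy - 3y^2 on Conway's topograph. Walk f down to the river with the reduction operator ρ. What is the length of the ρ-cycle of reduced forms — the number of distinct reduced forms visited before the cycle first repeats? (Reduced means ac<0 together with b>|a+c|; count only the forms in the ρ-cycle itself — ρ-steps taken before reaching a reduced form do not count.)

D = 69, ⌊√D⌋ = 8
descent: ρ → (-3,3,5)  [lands on river]
river: ρ → (5,7,-1)
river: ρ → (-1,7,5)
river: ρ → (5,3,-3)
ρ-cycle length = 4 (tail of 1 descent step not counted)

4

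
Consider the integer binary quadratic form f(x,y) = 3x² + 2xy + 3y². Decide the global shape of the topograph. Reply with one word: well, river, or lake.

D = b²−4ac = 2² − 4·3·3 = -32
D < 0 ⇒ definite ⇒ every region one sign ⇒ single well

well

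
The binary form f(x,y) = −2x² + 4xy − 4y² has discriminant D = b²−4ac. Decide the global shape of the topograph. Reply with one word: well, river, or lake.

D = b²−4ac = 4² − 4·(-2)·(-4) = -16
D < 0 ⇒ definite ⇒ every region one sign ⇒ single well

well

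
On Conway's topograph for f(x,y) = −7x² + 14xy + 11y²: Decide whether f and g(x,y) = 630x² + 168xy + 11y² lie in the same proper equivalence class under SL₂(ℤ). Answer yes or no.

D₁ = 504, D₂ = 504
river cycle of f (length 10): (11, 8, -10), (-10, 12, 9), (9, 6, -13), (-13, 20, 2), (2, 20, -13), (-13, 6, 9), (9, 12, -10), (-10, 8, 11), (11, 14, -7), (-7, 14, 11)
river cycle of g (length 10): (11, 8, -10), (-10, 12, 9), (9, 6, -13), (-13, 20, 2), (2, 20, -13), (-13, 6, 9), (9, 12, -10), (-10, 8, 11), (11, 14, -7), (-7, 14, 11)
cycles coincide ⇒ equivalent

yes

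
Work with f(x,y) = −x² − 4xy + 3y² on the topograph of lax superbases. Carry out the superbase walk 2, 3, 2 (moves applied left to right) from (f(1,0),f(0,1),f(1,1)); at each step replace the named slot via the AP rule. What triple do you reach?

start (-1,3,-2) = (f(1,0),f(0,1),f(1,1))
replace slot 2: 2·((-1)+(-2)) − 3 = -9 → (-1,-9,-2)
replace slot 3: 2·((-1)+(-9)) − (-2) = -18 → (-1,-9,-18)
replace slot 2: 2·((-1)+(-18)) − (-9) = -29 → (-1,-29,-18)

-1,-29,-18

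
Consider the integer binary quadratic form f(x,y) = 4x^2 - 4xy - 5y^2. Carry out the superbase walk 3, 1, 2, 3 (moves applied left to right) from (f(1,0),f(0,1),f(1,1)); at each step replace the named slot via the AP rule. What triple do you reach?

start (4,-5,-5) = (f(1,0),f(0,1),f(1,1))
replace slot 3: 2·(4+(-5)) − (-5) = 3 → (4,-5,3)
replace slot 1: 2·((-5)+3) − 4 = -8 → (-8,-5,3)
replace slot 2: 2·((-8)+3) − (-5) = -5 → (-8,-5,3)
replace slot 3: 2·((-8)+(-5)) − 3 = -29 → (-8,-5,-29)

-8,-5,-29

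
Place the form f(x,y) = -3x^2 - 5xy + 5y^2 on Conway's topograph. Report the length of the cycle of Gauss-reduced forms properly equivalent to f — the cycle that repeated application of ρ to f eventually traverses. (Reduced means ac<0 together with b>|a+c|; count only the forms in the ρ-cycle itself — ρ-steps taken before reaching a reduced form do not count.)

D = 85, ⌊√D⌋ = 9
descent: ρ → (5,5,-3)  [lands on river]
river: ρ → (-3,7,3)
river: ρ → (3,5,-5)
river: ρ → (-5,5,3)
river: ρ → (3,7,-3)
river: ρ → (-3,5,5)
ρ-cycle length = 6 (tail of 1 descent step not counted)

6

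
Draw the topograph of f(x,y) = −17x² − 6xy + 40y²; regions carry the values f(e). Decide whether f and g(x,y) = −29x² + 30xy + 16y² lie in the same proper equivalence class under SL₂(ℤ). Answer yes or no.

D₁ = 2756, D₂ = 2756
river cycle of f (length 8): (-17, 28, 29), (29, 30, -16), (-16, 34, 25), (25, 16, -25), (-25, 34, 16), (16, 30, -29), (-29, 28, 17), (17, 40, -17)
river cycle of g (length 8): (16, 34, -25), (-25, 16, 25), (25, 34, -16), (-16, 30, 29), (29, 28, -17), (-17, 40, 17), (17, 28, -29), (-29, 30, 16)
cycles differ ⇒ inequivalent

no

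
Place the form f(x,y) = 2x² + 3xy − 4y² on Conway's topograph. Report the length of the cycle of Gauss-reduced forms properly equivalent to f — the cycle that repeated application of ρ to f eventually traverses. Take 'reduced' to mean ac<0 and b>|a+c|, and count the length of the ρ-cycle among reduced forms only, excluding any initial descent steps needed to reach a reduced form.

D = 41, ⌊√D⌋ = 6
river: ρ → (-4,5,1)
river: ρ → (1,5,-4)
river: ρ → (-4,3,2)
river: ρ → (2,5,-2)
river: ρ → (-2,3,4)
river: ρ → (4,5,-1)
river: ρ → (-1,5,4)
river: ρ → (4,3,-2)
river: ρ → (-2,5,2)
river: ρ → (2,3,-4)
ρ-cycle length = 10 (tail of 0 descent steps not counted)

10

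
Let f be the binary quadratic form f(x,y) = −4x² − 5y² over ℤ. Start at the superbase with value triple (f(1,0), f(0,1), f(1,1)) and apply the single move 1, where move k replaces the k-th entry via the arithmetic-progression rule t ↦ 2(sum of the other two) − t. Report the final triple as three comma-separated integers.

start (-4,-5,-9) = (f(1,0),f(0,1),f(1,1))
replace slot 1: 2·((-5)+(-9)) − (-4) = -24 → (-24,-5,-9)

-24,-5,-9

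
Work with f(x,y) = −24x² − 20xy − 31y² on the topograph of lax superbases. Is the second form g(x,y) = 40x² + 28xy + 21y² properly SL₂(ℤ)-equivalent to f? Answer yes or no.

D₁ = -2576, D₂ = -2576
f is negative-definite; reduce −f:
−f: reduced (well bottom): (24,20,31) with a≤c, −a<b≤a
flip sign back: reduced form of f is (-24,-20,-31)
g: flip: (40,28,21)→(21,-28,40)
g: translate: b→14 (≡-28 mod 42), so (21,-28,40)→(21,14,33)
g: reduced (well bottom): (21,14,33) with a≤c, −a<b≤a
reduced forms (-24, -20, -31) vs (21, 14, 33) ⇒ inequivalent

no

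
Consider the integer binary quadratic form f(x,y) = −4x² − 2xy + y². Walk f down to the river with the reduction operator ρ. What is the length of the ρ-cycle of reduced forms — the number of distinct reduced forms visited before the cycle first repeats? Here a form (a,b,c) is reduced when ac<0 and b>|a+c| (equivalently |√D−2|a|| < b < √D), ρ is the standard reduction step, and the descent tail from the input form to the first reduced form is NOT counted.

D = 20, ⌊√D⌋ = 4
descent: ρ → (1,4,-1)  [lands on river]
river: ρ → (-1,4,1)
ρ-cycle length = 2 (tail of 1 descent step not counted)

2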